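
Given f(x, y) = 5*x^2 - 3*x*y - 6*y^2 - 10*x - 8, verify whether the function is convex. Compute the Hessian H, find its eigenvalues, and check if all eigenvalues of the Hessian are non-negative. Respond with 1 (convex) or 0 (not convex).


The Hessian of f(x,y) = 5*x^2 - 3*x*y - 6*y^2 - 10*x - 8 is:
H = [[10, -3], [-3, -12]]
Trace = 10 - 12 = -2
Determinant = 10*-12 - (-3)^2 = -129
Discriminant = (-2)^2 - 4*-129 = 520.0
Eigenvalues: lambda_1 = -12.4018, lambda_2 = 10.4018
The function is not convex.

0


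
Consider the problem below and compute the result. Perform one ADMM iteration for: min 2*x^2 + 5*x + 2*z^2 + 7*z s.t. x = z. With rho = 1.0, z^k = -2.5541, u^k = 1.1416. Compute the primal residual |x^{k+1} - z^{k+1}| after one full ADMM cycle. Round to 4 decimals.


ADMM iteration with rho = 1.0, z^k = -2.5541, u^k = 1.1416
Step 1: x-update.
Minimize 2*x^2 + 5*x + (1.0/2)*(x + 2.5541 + 1.1416)^2
FOC: (2*2 + 1.0)*x = -5 + 1.0*(-2.5541 - 1.1416)
x^{k+1} = -1.7391
Step 2: z-update.
Minimize 2*z^2 + 7*z + (1.0/2)*(-1.7391 - z + 1.1416)^2
FOC: (2*2 + 1.0)*z = -7 + 1.0*(-1.7391 + 1.1416)
z^{k+1} = -1.5195
Step 3: u-update.
u^{k+1} = 1.1416 - 1.7391 + 1.5195 = 0.922
Step 4: Primal residual = |-1.7391 + 1.5195| = 0.2196


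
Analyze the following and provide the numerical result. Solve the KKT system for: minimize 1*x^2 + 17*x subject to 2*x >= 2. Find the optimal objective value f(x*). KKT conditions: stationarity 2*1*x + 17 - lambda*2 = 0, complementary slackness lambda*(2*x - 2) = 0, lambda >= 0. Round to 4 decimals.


Step 1: Try lambda = 0 (constraint inactive).
x_unc = -17/(2*1) = -8.5
Check: 2*-8.5 = -17.0 < 2 -- violated!
Step 2: Constraint must be active: 2*x = 2
x* = 2/2 = 1.0
lambda = (2*1*1.0 + 17)/2 = 9.5
Step 3: Compute optimal value.
f(x*) = 1*1.0^2 + 17*1.0 = 18.0


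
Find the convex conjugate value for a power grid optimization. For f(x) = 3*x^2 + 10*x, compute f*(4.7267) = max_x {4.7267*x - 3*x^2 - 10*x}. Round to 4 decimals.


f*(y) = sup_x {y*x - a*x^2 - b*x} = sup_x {(y-b)*x - a*x^2}
FOC: (y - b) - 2a*x = 0 => x* = (y - b)/(2a)
x* = (4.7267 - 10)/(2*3) = -0.8789
f*(4.7267) = (y-b)^2/(4a) = (4.7267 - 10)^2/(4*3)
= 27.8077/12 = 2.3173


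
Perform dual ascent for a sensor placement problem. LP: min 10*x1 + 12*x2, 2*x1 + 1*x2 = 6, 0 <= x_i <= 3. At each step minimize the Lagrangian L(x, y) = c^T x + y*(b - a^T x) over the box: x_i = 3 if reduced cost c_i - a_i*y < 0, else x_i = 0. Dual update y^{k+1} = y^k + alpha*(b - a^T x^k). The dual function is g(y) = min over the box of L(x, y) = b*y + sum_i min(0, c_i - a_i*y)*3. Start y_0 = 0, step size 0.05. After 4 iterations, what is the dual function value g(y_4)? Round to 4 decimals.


Dual ascent for LP: min 10*x1 + 12*x2, 2*x1 + 1*x2 = 6, 0 <= x_i <= 3
Step 1: y^k = 0.0, reduced costs: (10.0, 12.0)
  x^k = (0.0, 0.0), subgradient = b - a^T x = 6.0
  y^{k+1} = 0.0 + 0.05*6.0 = 0.3
Step 2: y^k = 0.3, reduced costs: (9.4, 11.7)
  x^k = (0.0, 0.0), subgradient = b - a^T x = 6.0
  y^{k+1} = 0.3 + 0.05*6.0 = 0.6
Step 3: y^k = 0.6, reduced costs: (8.8, 11.4)
  x^k = (0.0, 0.0), subgradient = b - a^T x = 6.0
  y^{k+1} = 0.6 + 0.05*6.0 = 0.9
Step 4: y^k = 0.9, reduced costs: (8.2, 11.1)
  x^k = (0.0, 0.0), subgradient = b - a^T x = 6.0
  y^{k+1} = 0.9 + 0.05*6.0 = 1.2
Dual objective at y_4 = 1.2: reduced costs (7.6, 10.8), box minimizer x = (0.0, 0.0)
g(y_4) = b*y + (c1 - a1*y)*x1 + (c2 - a2*y)*x2 = 6*1.2 + 7.6*0.0 + 10.8*0.0 = 7.2 + 0.0 + 0.0 = 7.2


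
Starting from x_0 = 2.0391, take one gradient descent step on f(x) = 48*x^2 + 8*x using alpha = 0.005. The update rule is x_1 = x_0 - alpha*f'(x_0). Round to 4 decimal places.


We compute the gradient at x_0 and apply the update.
f'(x) = 96*x + 8
f'(2.0391) = 96*2.0391 + 8 = 203.7536
x_1 = 2.0391 - 0.005*203.7536 = 1.0203


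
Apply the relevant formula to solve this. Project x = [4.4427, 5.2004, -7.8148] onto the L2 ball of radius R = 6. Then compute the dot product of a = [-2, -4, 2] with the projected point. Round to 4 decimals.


Step 1: Compute ||x|| (intermediates to 6 decimals).
||x|| = sqrt(4.4427^2 + 5.2004^2 + (-7.8148)^2) = 10.385222
Step 2: Project.
Since ||x|| > R, scale = R/||x|| = 6/10.385222 = 0.577744, proj(x) = scale * x
proj(x) = [2.566743, 3.0045, -4.514954]
Step 3: Dot product.
a^T * proj(x) = -2*2.566743 - 4*3.0045 + 2*(-4.514954) = -26.1814


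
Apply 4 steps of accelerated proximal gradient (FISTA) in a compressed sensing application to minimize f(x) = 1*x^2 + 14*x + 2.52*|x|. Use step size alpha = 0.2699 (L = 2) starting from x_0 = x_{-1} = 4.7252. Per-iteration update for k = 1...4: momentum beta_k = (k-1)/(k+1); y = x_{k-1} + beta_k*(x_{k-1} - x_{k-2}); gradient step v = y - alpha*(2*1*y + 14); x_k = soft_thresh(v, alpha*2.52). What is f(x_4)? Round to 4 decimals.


FISTA on f(x) = 1*x^2 + 14*x + 2.52*|x|
L = 2, alpha = 0.2699
Iteration 1: beta = 0.0, y = 4.7252 + 0.0*(4.7252 - 4.7252) = 4.7252
  grad(y) = 23.4504, v = y - alpha*grad = -1.6041
  prox(v) = soft_thresh(-1.6041, 0.6801) = -0.9239
Iteration 2: beta = 0.3333, y = -0.9239 + 0.3333*(-0.9239 - 4.7252) = -2.807
  grad(y) = 8.3861, v = y - alpha*grad = -5.0704
  prox(v) = soft_thresh(-5.0704, 0.6801) = -4.3902
Iteration 3: beta = 0.5, y = -4.3902 + 0.5*(-4.3902 + 0.9239) = -6.1234
  grad(y) = 1.7533, v = y - alpha*grad = -6.5966
  prox(v) = soft_thresh(-6.5966, 0.6801) = -5.9164
Iteration 4: beta = 0.6, y = -5.9164 + 0.6*(-5.9164 + 4.3902) = -6.8321
  grad(y) = 0.3357, v = y - alpha*grad = -6.9228
  prox(v) = soft_thresh(-6.9228, 0.6801) = -6.2426
f(x_4) = 1*(-6.2426)^2 + 14*(-6.2426) + 2.52*|-6.2426| = -32.695


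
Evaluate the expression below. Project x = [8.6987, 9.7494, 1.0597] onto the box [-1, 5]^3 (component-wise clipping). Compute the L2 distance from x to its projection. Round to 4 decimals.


Project each component onto [-1, 5].
clip(8.6987) = 5.0, clip(9.7494) = 5.0, clip(1.0597) = 1.0597
Projection = [5.0, 5.0, 1.0597]
Squared diffs: [13.6804, 22.5568, 0.0]
Distance = sqrt(36.2372) = 6.0197


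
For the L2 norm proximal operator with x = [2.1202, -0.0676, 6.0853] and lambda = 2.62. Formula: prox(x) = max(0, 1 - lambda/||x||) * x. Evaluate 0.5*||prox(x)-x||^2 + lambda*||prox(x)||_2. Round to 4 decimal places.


Step 1: Compute ||x||.
||x|| = 6.4444
Step 2: Compute scaling factor.
scale = max(0, 1 - 2.62/6.4444) = 0.5934
Step 3: prox(x) = [1.2582, -0.0401, 3.6113]
||prox(x)|| = 3.8244
Step 4: Proximal objective.
0.5*||prox-x||^2 = 3.4322
lambda*||prox|| = 10.0199
Total = 13.4522


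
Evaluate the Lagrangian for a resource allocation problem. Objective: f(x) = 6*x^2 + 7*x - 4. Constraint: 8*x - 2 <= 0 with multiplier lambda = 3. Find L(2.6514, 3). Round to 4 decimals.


Step 1: Evaluate f(x).
f(2.6514) = 6*2.6514^2 + 7*2.6514 - 4 = 56.7393
Step 2: Evaluate g(x).
g(2.6514) = 8*2.6514 - 2 = 19.2112
Step 3: Compute Lagrangian.
L = 56.7393 + 3*19.2112 = 114.3729


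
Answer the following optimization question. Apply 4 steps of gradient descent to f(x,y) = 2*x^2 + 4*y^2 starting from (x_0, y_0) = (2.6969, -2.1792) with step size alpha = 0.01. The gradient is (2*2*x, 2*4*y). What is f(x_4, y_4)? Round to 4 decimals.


Gradient descent on f(x,y) = 2*x^2 + 4*y^2.
Starting point: (2.6969, -2.1792), alpha = 0.01
Step 1: grad_x = 2*2*2.6969 = 10.7876, grad_y = 2*4*-2.1792 = -17.4336
  x_1 = 2.6969 - 0.01*10.7876 = 2.589
  y_1 = -2.1792 - 0.01*-17.4336 = -2.0049
Step 2: grad_x = 2*2*2.589 = 10.3561, grad_y = 2*4*-2.0049 = -16.0389
  x_2 = 2.589 - 0.01*10.3561 = 2.4855
  y_2 = -2.0049 - 0.01*-16.0389 = -1.8445
Step 3: grad_x = 2*2*2.4855 = 9.9419, grad_y = 2*4*-1.8445 = -14.7558
  x_3 = 2.4855 - 0.01*9.9419 = 2.386
  y_3 = -1.8445 - 0.01*-14.7558 = -1.6969
Step 4: grad_x = 2*2*2.386 = 9.5442, grad_y = 2*4*-1.6969 = -13.5753
  x_4 = 2.386 - 0.01*9.5442 = 2.2906
  y_4 = -1.6969 - 0.01*-13.5753 = -1.5612
f(2.2906, -1.5612) = 2*2.2906^2 + 4*(-1.5612)^2 = 20.2426


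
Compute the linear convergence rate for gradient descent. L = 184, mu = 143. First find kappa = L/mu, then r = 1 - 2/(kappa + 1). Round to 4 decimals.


Step 1: Compute the condition number.
kappa = L/mu = 184/143 = 1.2867
Step 2: Compute the convergence rate.
r = 1 - 2/(kappa + 1) = 1 - 2*mu/(L + mu) = (L - mu)/(L + mu) = 41/327 = 0.1254


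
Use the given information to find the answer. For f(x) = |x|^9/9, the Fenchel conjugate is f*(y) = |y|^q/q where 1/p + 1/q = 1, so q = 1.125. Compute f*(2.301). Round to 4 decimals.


The conjugate exponent q satisfies 1/p + 1/q = 1.
p = 9, so q = 9/(9 - 1) = 1.125
|y|^q = 2.301^1.125 = 2.5536
f*(2.301) = 2.5536 / 1.125 = 2.2699


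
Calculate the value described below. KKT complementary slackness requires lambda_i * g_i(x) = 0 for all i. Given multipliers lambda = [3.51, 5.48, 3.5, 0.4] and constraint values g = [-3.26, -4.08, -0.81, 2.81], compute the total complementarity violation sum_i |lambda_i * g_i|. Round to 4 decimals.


KKT complementary slackness check:
lambda_1 * g_1 = 3.51 * -3.26 = -11.4426
lambda_2 * g_2 = 5.48 * -4.08 = -22.3584
lambda_3 * g_3 = 3.5 * -0.81 = -2.835
lambda_4 * g_4 = 0.4 * 2.81 = 1.124
Total violation = 11.4426 + 22.3584 + 2.835 + 1.124 = 37.76


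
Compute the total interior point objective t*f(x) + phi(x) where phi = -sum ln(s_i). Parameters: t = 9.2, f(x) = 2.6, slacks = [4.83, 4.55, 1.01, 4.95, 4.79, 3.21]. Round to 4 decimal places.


Step 1: Compute log-barrier.
ln values: [1.5748, 1.5151, 0.01, 1.5994, 1.5665, 1.1663]
phi = -(1.5748 + 1.5151 + 0.01 + 1.5994 + 1.5665 + 1.1663) = -7.4321
Step 2: Compute augmented objective.
t*f(x) = 9.2*2.6 = 23.92
Total = 23.92 - 7.4321 = 16.4879


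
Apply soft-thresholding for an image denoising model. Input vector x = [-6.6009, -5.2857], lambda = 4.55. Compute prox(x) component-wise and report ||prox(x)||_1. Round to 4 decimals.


Soft-thresholding with lambda = 4.55:
prox(-6.6009) = sign(-6.6009)*max(|-6.6009| - 4.55, 0) = -2.0509
prox(-5.2857) = sign(-5.2857)*max(|-5.2857| - 4.55, 0) = -0.7357
prox(x) = [-2.0509, -0.7357]
||prox(x)||_1 = 2.0509 + 0.7357 = 2.7866


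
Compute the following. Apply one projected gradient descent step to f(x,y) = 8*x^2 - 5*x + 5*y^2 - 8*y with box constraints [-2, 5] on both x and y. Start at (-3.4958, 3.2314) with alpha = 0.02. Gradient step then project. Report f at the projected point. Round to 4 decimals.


Step 1: Compute gradient at (-3.4958, 3.2314).
grad_x = 2*8*-3.4958 - 5 = -60.9328
grad_y = 2*5*3.2314 - 8 = 24.314
Step 2: Gradient step.
x_raw = -3.4958 - 0.02*-60.9328 = -2.2771
y_raw = 3.2314 - 0.02*24.314 = 2.7451
Step 3: Project onto [-2, 5].
x_proj = clip(-2.2771) = -2.0
y_proj = clip(2.7451) = 2.7451
Step 4: Evaluate f.
f(-2.0, 2.7451) = 57.7175


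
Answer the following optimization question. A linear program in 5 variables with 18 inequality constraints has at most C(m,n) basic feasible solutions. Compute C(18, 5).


Each vertex corresponds to some choice of n active constraints out of m, so the number of vertices is at most C(m, n) = m! / (n!(m-n)!).
m = 18, n = 5
Numerator: 18 * 17 * 16 * 15 * 14
Denominator: 5! = 120
C(18, 5) = 8568


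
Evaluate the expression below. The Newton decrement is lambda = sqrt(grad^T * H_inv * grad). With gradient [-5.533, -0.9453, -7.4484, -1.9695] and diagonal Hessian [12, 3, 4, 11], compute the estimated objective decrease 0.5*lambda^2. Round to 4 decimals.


Step 1: H is diagonal, so H^(-1) * g = [-0.4611, -0.3151, -1.8621, -0.179].
Step 2: g^T H^(-1) g = sum_i g_i^2 / H_ii
  = (-5.533)^2/12 + (-0.9453)^2/3 + (-7.4484)^2/4 + (-1.9695)^2/11
  = 2.5512 + 0.2979 + 13.8697 + 0.3526 = 17.0713
Step 3: Objective decrease = 0.5 * g^T H^(-1) g = 8.5357


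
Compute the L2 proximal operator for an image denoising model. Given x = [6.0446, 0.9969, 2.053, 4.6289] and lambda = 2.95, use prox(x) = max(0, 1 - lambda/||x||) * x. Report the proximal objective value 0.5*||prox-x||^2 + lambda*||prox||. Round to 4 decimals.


Step 1: Compute ||x||.
||x|| = 7.9481
Step 2: Compute scaling factor.
scale = max(0, 1 - 2.95/7.9481) = 0.6288
Step 3: prox(x) = [3.8011, 0.6269, 1.291, 2.9109]
||prox(x)|| = 4.9981
Step 4: Proximal objective.
0.5*||prox-x||^2 = 4.3513
lambda*||prox|| = 14.7444
Total = 19.0957


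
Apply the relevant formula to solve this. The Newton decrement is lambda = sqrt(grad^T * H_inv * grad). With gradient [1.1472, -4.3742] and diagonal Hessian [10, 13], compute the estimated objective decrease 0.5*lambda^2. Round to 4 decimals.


Step 1: H is diagonal, so H^(-1) * g = [0.1147, -0.3365].
Step 2: g^T H^(-1) g = sum_i g_i^2 / H_ii
  = (1.1472)^2/10 + (-4.3742)^2/13
  = 0.1316 + 1.4718 = 1.6034
Step 3: Objective decrease = 0.5 * g^T H^(-1) g = 0.8017


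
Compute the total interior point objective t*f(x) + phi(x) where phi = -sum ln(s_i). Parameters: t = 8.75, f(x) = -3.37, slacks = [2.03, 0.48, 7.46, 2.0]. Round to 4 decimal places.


Step 1: Compute log-barrier.
ln values: [0.708, -0.734, 2.0096, 0.6931]
phi = -(0.708 - 0.734 + 2.0096 + 0.6931) = -2.6768
Step 2: Compute augmented objective.
t*f(x) = 8.75*-3.37 = -29.4875
Total = -29.4875 - 2.6768 = -32.1643


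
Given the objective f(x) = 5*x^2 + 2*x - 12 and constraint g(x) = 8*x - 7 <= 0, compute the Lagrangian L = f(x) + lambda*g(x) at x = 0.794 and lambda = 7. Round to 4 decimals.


Step 1: Evaluate f(x).
f(0.794) = 5*0.794^2 + 2*0.794 - 12 = -7.2598
Step 2: Evaluate g(x).
g(0.794) = 8*0.794 - 7 = -0.648
Step 3: Compute Lagrangian.
L = -7.2598 + 7*-0.648 = -11.7958


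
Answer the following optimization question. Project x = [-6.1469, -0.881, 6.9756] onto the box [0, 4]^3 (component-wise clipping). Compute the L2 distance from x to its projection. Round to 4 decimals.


Project each component onto [0, 4].
clip(-6.1469) = 0.0, clip(-0.881) = 0.0, clip(6.9756) = 4.0
Projection = [0.0, 0.0, 4.0]
Squared diffs: [37.7844, 0.7762, 8.8542]
Distance = sqrt(47.4148) = 6.8858


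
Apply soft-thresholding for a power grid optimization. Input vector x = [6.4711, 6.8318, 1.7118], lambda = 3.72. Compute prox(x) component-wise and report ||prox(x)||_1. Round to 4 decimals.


Soft-thresholding with lambda = 3.72:
prox(6.4711) = sign(6.4711)*max(|6.4711| - 3.72, 0) = 2.7511
prox(6.8318) = sign(6.8318)*max(|6.8318| - 3.72, 0) = 3.1118
prox(1.7118) = sign(1.7118)*max(|1.7118| - 3.72, 0) = 0.0
prox(x) = [2.7511, 3.1118, 0.0]
||prox(x)||_1 = 2.7511 + 3.1118 + 0.0 = 5.8629


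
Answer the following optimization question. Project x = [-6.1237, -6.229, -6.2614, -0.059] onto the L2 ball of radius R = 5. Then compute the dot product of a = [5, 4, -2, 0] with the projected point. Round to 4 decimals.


Step 1: Compute ||x|| (intermediates to 6 decimals).
||x|| = sqrt((-6.1237)^2 + (-6.229)^2 + (-6.2614)^2 + (-0.059)^2) = 10.7475
Step 2: Project.
Since ||x|| > R, scale = R/||x|| = 5/10.7475 = 0.465224, proj(x) = scale * x
proj(x) = [-2.848892, -2.89788, -2.912954, -0.027448]
Step 3: Dot product.
a^T * proj(x) = 5*(-2.848892) + 4*(-2.89788) - 2*(-2.912954) + 0*(-0.027448) = -20.0101


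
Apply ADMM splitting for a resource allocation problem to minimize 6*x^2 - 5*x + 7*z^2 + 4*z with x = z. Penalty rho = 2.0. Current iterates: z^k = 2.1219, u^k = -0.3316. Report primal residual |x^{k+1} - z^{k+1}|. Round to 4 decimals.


ADMM iteration with rho = 2.0, z^k = 2.1219, u^k = -0.3316
Step 1: x-update.
Minimize 6*x^2 - 5*x + (2.0/2)*(x - 2.1219 - 0.3316)^2
FOC: (2*6 + 2.0)*x = 5 + 2.0*(2.1219 + 0.3316)
x^{k+1} = 0.7076
Step 2: z-update.
Minimize 7*z^2 + 4*z + (2.0/2)*(0.7076 - z - 0.3316)^2
FOC: (2*7 + 2.0)*z = -4 + 2.0*(0.7076 - 0.3316)
z^{k+1} = -0.203
Step 3: u-update.
u^{k+1} = -0.3316 + 0.7076 + 0.203 = 0.579
Step 4: Primal residual = |0.7076 + 0.203| = 0.9106


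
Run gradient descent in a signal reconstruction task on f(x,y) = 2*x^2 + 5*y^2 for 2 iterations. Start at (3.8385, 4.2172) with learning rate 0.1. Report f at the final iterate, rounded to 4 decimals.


Gradient descent on f(x,y) = 2*x^2 + 5*y^2.
Starting point: (3.8385, 4.2172), alpha = 0.1
Step 1: grad_x = 2*2*3.8385 = 15.354, grad_y = 2*5*4.2172 = 42.172
  x_1 = 3.8385 - 0.1*15.354 = 2.3031
  y_1 = 4.2172 - 0.1*42.172 = 0.0
Step 2: grad_x = 2*2*2.3031 = 9.2124, grad_y = 2*5*0.0 = 0.0
  x_2 = 2.3031 - 0.1*9.2124 = 1.3819
  y_2 = 0.0 - 0.1*0.0 = 0.0
f(1.3819, 0.0) = 2*1.3819^2 + 5*0.0^2 = 3.8191


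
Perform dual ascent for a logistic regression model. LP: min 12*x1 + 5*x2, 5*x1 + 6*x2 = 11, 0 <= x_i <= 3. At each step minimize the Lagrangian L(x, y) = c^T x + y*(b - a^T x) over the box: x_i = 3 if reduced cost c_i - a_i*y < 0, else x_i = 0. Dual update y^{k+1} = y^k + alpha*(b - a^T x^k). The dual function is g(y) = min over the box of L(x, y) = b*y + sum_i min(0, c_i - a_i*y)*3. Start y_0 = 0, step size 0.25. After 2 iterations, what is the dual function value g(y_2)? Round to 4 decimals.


Dual ascent for LP: min 12*x1 + 5*x2, 5*x1 + 6*x2 = 11, 0 <= x_i <= 3
Step 1: y^k = 0.0, reduced costs: (12.0, 5.0)
  x^k = (0.0, 0.0), subgradient = b - a^T x = 11.0
  y^{k+1} = 0.0 + 0.25*11.0 = 2.75
Step 2: y^k = 2.75, reduced costs: (-1.75, -11.5)
  x^k = (3.0, 3.0), subgradient = b - a^T x = -22.0
  y^{k+1} = 2.75 + 0.25*-22.0 = -2.75
Dual objective at y_2 = -2.75: reduced costs (25.75, 21.5), box minimizer x = (0.0, 0.0)
g(y_2) = b*y + (c1 - a1*y)*x1 + (c2 - a2*y)*x2 = 11*(-2.75) + 25.75*0.0 + 21.5*0.0 = -30.25 + 0.0 + 0.0 = -30.25


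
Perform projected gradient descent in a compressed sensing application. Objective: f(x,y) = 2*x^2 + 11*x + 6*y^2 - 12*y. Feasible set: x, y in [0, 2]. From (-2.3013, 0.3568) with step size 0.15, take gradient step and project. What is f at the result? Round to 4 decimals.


Step 1: Compute gradient at (-2.3013, 0.3568).
grad_x = 2*2*-2.3013 + 11 = 1.7948
grad_y = 2*6*0.3568 - 12 = -7.7184
Step 2: Gradient step.
x_raw = -2.3013 - 0.15*1.7948 = -2.5705
y_raw = 0.3568 - 0.15*-7.7184 = 1.5146
Step 3: Project onto [0, 2].
x_proj = clip(-2.5705) = 0.0
y_proj = clip(1.5146) = 1.5146
Step 4: Evaluate f.
f(0.0, 1.5146) = -4.4114


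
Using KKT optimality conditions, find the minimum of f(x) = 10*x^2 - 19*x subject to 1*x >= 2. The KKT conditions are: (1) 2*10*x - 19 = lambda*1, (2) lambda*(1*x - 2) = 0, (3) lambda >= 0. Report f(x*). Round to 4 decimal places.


Step 1: Try lambda = 0 (constraint inactive).
x_unc = 19/(2*10) = 0.95
Check: 1*0.95 = 0.95 < 2 -- violated!
Step 2: Constraint must be active: 1*x = 2
x* = 2/1 = 2.0
lambda = (2*10*2.0 - 19)/1 = 21.0
Step 3: Compute optimal value.
f(x*) = 10*2.0^2 - 19*2.0 = 2.0


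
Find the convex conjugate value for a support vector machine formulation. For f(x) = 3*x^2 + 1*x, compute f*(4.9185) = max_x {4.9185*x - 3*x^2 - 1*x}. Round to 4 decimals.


f*(y) = sup_x {y*x - a*x^2 - b*x} = sup_x {(y-b)*x - a*x^2}
FOC: (y - b) - 2a*x = 0 => x* = (y - b)/(2a)
x* = (4.9185 - 1)/(2*3) = 0.6531
f*(4.9185) = (y-b)^2/(4a) = (4.9185 - 1)^2/(4*3)
= 15.3546/12 = 1.2796


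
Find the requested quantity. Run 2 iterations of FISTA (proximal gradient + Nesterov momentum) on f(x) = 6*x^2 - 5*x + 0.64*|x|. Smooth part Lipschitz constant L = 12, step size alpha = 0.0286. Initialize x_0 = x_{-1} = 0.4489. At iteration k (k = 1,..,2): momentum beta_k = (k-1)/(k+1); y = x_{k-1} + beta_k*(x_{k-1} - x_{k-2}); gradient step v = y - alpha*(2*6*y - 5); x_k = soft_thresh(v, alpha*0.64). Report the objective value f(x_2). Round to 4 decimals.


FISTA on f(x) = 6*x^2 - 5*x + 0.64*|x|
L = 12, alpha = 0.0286
Iteration 1: beta = 0.0, y = 0.4489 + 0.0*(0.4489 - 0.4489) = 0.4489
  grad(y) = 0.3868, v = y - alpha*grad = 0.4378
  prox(v) = soft_thresh(0.4378, 0.0183) = 0.4195
Iteration 2: beta = 0.3333, y = 0.4195 + 0.3333*(0.4195 - 0.4489) = 0.4097
  grad(y) = -0.0831, v = y - alpha*grad = 0.4121
  prox(v) = soft_thresh(0.4121, 0.0183) = 0.3938
f(x_2) = 6*0.3938^2 - 5*0.3938 + 0.64*|0.3938| = -0.7865


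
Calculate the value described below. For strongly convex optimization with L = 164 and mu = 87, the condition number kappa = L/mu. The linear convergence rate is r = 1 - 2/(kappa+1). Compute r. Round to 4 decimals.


Step 1: Compute the condition number.
kappa = L/mu = 164/87 = 1.8851
Step 2: Compute the convergence rate.
r = 1 - 2/(kappa + 1) = 1 - 2*mu/(L + mu) = (L - mu)/(L + mu) = 77/251 = 0.3068


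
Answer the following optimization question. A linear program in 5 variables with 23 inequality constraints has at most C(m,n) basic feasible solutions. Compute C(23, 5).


Each vertex corresponds to some choice of n active constraints out of m, so the number of vertices is at most C(m, n) = m! / (n!(m-n)!).
m = 23, n = 5
Numerator: 23 * 22 * 21 * 20 * 19
Denominator: 5! = 120
C(23, 5) = 33649


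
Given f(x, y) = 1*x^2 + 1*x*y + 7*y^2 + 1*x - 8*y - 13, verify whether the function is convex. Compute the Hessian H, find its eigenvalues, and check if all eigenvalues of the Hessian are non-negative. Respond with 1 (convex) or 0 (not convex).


The Hessian of f(x,y) = 1*x^2 + 1*x*y + 7*y^2 + 1*x - 8*y - 13 is:
H = [[2, 1], [1, 14]]
Trace = 2 + 14 = 16
Determinant = 2*14 - (1)^2 = 27
Discriminant = (16)^2 - 4*27 = 148.0
Eigenvalues: lambda_1 = 1.9172, lambda_2 = 14.0828
The function is convex.

1


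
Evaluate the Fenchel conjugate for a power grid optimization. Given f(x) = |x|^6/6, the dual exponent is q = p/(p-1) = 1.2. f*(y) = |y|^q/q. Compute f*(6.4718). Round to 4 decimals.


The conjugate exponent q satisfies 1/p + 1/q = 1.
p = 6, so q = 6/(6 - 1) = 1.2
|y|^q = 6.4718^1.2 = 9.4022
f*(6.4718) = 9.4022 / 1.2 = 7.8352


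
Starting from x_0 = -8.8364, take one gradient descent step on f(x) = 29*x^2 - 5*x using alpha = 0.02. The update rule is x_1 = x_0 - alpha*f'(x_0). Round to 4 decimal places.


We compute the gradient at x_0 and apply the update.
f'(x) = 58*x - 5
f'(-8.8364) = 58*-8.8364 - 5 = -517.5112
x_1 = -8.8364 - 0.02*-517.5112 = 1.5138


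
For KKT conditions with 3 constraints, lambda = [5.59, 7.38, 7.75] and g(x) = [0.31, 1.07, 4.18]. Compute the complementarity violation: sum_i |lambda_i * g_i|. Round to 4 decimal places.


KKT complementary slackness check:
lambda_1 * g_1 = 5.59 * 0.31 = 1.7329
lambda_2 * g_2 = 7.38 * 1.07 = 7.8966
lambda_3 * g_3 = 7.75 * 4.18 = 32.395
Total violation = 1.7329 + 7.8966 + 32.395 = 42.0245


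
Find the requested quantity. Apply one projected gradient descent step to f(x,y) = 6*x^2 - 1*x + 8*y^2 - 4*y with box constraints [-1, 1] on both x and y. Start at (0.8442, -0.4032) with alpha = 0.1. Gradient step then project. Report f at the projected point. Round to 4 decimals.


Step 1: Compute gradient at (0.8442, -0.4032).
grad_x = 2*6*0.8442 - 1 = 9.1304
grad_y = 2*8*-0.4032 - 4 = -10.4512
Step 2: Gradient step.
x_raw = 0.8442 - 0.1*9.1304 = -0.0688
y_raw = -0.4032 - 0.1*-10.4512 = 0.6419
Step 3: Project onto [-1, 1].
x_proj = clip(-0.0688) = -0.0688
y_proj = clip(0.6419) = 0.6419
Step 4: Evaluate f.
f(-0.0688, 0.6419) = 0.8261


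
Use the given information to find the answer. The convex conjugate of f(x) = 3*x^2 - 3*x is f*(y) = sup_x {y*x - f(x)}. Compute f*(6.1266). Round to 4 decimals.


f*(y) = sup_x {y*x - a*x^2 - b*x} = sup_x {(y-b)*x - a*x^2}
FOC: (y - b) - 2a*x = 0 => x* = (y - b)/(2a)
x* = (6.1266 + 3)/(2*3) = 1.5211
f*(6.1266) = (y-b)^2/(4a) = (6.1266 + 3)^2/(4*3)
= 83.2948/12 = 6.9412


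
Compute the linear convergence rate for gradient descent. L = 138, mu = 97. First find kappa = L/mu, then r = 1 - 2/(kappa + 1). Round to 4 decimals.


Step 1: Compute the condition number.
kappa = L/mu = 138/97 = 1.4227
Step 2: Compute the convergence rate.
r = 1 - 2/(kappa + 1) = 1 - 2*mu/(L + mu) = (L - mu)/(L + mu) = 41/235 = 0.1745


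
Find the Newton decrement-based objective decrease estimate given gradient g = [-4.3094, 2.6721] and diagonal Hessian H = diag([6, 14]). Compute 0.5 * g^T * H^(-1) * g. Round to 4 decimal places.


Step 1: H is diagonal, so H^(-1) * g = [-0.7182, 0.1909].
Step 2: g^T H^(-1) g = sum_i g_i^2 / H_ii
  = (-4.3094)^2/6 + (2.6721)^2/14
  = 3.0952 + 0.51 = 3.6052
Step 3: Objective decrease = 0.5 * g^T H^(-1) g = 1.8026


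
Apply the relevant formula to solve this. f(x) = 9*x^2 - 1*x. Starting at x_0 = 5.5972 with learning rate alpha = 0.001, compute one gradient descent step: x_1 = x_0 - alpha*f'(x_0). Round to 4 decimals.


We compute the gradient at x_0 and apply the update.
f'(x) = 18*x - 1
f'(5.5972) = 18*5.5972 - 1 = 99.7496
x_1 = 5.5972 - 0.001*99.7496 = 5.4975


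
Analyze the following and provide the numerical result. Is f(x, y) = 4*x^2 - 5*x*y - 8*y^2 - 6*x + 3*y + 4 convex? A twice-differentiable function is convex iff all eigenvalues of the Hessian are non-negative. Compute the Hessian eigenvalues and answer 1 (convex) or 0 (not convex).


The Hessian of f(x,y) = 4*x^2 - 5*x*y - 8*y^2 - 6*x + 3*y + 4 is:
H = [[8, -5], [-5, -16]]
Trace = 8 - 16 = -8
Determinant = 8*-16 - (-5)^2 = -153
Discriminant = (-8)^2 - 4*-153 = 676.0
Eigenvalues: lambda_1 = -17.0, lambda_2 = 9.0
The function is not convex.

0


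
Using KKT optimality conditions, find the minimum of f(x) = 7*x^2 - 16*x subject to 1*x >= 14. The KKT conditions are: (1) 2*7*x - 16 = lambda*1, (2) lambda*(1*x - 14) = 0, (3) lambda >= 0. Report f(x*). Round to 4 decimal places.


Step 1: Try lambda = 0 (constraint inactive).
x_unc = 16/(2*7) = 1.1429
Check: 1*1.1429 = 1.1429 < 14 -- violated!
Step 2: Constraint must be active: 1*x = 14
x* = 14/1 = 14.0
lambda = (2*7*14.0 - 16)/1 = 180.0
Step 3: Compute optimal value.
f(x*) = 7*14.0^2 - 16*14.0 = 1148.0


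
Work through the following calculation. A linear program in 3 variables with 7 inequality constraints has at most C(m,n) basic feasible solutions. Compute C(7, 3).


Each vertex corresponds to some choice of n active constraints out of m, so the number of vertices is at most C(m, n) = m! / (n!(m-n)!).
m = 7, n = 3
Numerator: 7 * 6 * 5
Denominator: 3! = 6
C(7, 3) = 35


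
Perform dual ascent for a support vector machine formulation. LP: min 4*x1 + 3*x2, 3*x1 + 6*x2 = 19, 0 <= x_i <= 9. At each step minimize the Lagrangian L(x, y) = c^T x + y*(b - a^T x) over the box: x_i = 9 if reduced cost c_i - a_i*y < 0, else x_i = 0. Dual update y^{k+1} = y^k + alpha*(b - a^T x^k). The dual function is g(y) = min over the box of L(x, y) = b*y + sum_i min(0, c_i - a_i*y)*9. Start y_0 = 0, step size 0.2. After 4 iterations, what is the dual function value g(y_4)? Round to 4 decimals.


Dual ascent for LP: min 4*x1 + 3*x2, 3*x1 + 6*x2 = 19, 0 <= x_i <= 9
Step 1: y^k = 0.0, reduced costs: (4.0, 3.0)
  x^k = (0.0, 0.0), subgradient = b - a^T x = 19.0
  y^{k+1} = 0.0 + 0.2*19.0 = 3.8
Step 2: y^k = 3.8, reduced costs: (-7.4, -19.8)
  x^k = (9.0, 9.0), subgradient = b - a^T x = -62.0
  y^{k+1} = 3.8 + 0.2*-62.0 = -8.6
Step 3: y^k = -8.6, reduced costs: (29.8, 54.6)
  x^k = (0.0, 0.0), subgradient = b - a^T x = 19.0
  y^{k+1} = -8.6 + 0.2*19.0 = -4.8
Step 4: y^k = -4.8, reduced costs: (18.4, 31.8)
  x^k = (0.0, 0.0), subgradient = b - a^T x = 19.0
  y^{k+1} = -4.8 + 0.2*19.0 = -1.0
Dual objective at y_4 = -1.0: reduced costs (7.0, 9.0), box minimizer x = (0.0, 0.0)
g(y_4) = b*y + (c1 - a1*y)*x1 + (c2 - a2*y)*x2 = 19*(-1.0) + 7.0*0.0 + 9.0*0.0 = -19.0 + 0.0 + 0.0 = -19.0


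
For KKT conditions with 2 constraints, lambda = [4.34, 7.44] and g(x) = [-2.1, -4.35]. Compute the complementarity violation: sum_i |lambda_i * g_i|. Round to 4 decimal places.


KKT complementary slackness check:
lambda_1 * g_1 = 4.34 * -2.1 = -9.114
lambda_2 * g_2 = 7.44 * -4.35 = -32.364
Total violation = 9.114 + 32.364 = 41.478


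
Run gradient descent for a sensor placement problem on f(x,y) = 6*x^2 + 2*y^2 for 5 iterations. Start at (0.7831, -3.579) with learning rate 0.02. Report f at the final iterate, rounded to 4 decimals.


Gradient descent on f(x,y) = 6*x^2 + 2*y^2.
Starting point: (0.7831, -3.579), alpha = 0.02
Step 1: grad_x = 2*6*0.7831 = 9.3972, grad_y = 2*2*-3.579 = -14.316
  x_1 = 0.7831 - 0.02*9.3972 = 0.5952
  y_1 = -3.579 - 0.02*-14.316 = -3.2927
Step 2: grad_x = 2*6*0.5952 = 7.1419, grad_y = 2*2*-3.2927 = -13.1707
  x_2 = 0.5952 - 0.02*7.1419 = 0.4523
  y_2 = -3.2927 - 0.02*-13.1707 = -3.0293
Step 3: grad_x = 2*6*0.4523 = 5.4278, grad_y = 2*2*-3.0293 = -12.1171
  x_3 = 0.4523 - 0.02*5.4278 = 0.3438
  y_3 = -3.0293 - 0.02*-12.1171 = -2.7869
Step 4: grad_x = 2*6*0.3438 = 4.1251, grad_y = 2*2*-2.7869 = -11.1477
  x_4 = 0.3438 - 0.02*4.1251 = 0.2613
  y_4 = -2.7869 - 0.02*-11.1477 = -2.564
Step 5: grad_x = 2*6*0.2613 = 3.1351, grad_y = 2*2*-2.564 = -10.2559
  x_5 = 0.2613 - 0.02*3.1351 = 0.1986
  y_5 = -2.564 - 0.02*-10.2559 = -2.3589
f(0.1986, -2.3589) = 6*0.1986^2 + 2*(-2.3589)^2 = 11.3649


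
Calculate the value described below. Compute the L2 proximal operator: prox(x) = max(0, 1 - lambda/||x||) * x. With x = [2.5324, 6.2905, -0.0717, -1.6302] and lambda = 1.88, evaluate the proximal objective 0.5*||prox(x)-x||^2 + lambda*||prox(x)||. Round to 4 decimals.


Step 1: Compute ||x||.
||x|| = 6.9747
Step 2: Compute scaling factor.
scale = max(0, 1 - 1.88/6.9747) = 0.7305
Step 3: prox(x) = [1.8498, 4.5949, -0.0524, -1.1908]
||prox(x)|| = 5.0947
Step 4: Proximal objective.
0.5*||prox-x||^2 = 1.7672
lambda*||prox|| = 9.578
Total = 11.3452


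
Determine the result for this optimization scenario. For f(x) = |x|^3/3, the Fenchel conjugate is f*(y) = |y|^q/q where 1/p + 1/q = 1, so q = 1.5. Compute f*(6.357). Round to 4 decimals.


The conjugate exponent q satisfies 1/p + 1/q = 1.
p = 3, so q = 3/(3 - 1) = 1.5
|y|^q = 6.357^1.5 = 16.028
f*(6.357) = 16.028 / 1.5 = 10.6853


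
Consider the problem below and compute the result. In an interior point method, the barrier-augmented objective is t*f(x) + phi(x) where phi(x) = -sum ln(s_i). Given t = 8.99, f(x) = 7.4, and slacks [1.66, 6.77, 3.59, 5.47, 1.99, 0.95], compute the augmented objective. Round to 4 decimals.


Step 1: Compute log-barrier.
ln values: [0.5068, 1.9125, 1.2782, 1.6993, 0.6881, -0.0513]
phi = -(0.5068 + 1.9125 + 1.2782 + 1.6993 + 0.6881 - 0.0513) = -6.0336
Step 2: Compute augmented objective.
t*f(x) = 8.99*7.4 = 66.526
Total = 66.526 - 6.0336 = 60.4924


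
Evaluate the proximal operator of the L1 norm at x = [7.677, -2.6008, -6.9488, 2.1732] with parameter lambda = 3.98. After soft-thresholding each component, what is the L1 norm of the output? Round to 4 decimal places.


Soft-thresholding with lambda = 3.98:
prox(7.677) = sign(7.677)*max(|7.677| - 3.98, 0) = 3.697
prox(-2.6008) = sign(-2.6008)*max(|-2.6008| - 3.98, 0) = 0.0
prox(-6.9488) = sign(-6.9488)*max(|-6.9488| - 3.98, 0) = -2.9688
prox(2.1732) = sign(2.1732)*max(|2.1732| - 3.98, 0) = 0.0
prox(x) = [3.697, 0.0, -2.9688, 0.0]
||prox(x)||_1 = 3.697 + 0.0 + 2.9688 + 0.0 = 6.6658


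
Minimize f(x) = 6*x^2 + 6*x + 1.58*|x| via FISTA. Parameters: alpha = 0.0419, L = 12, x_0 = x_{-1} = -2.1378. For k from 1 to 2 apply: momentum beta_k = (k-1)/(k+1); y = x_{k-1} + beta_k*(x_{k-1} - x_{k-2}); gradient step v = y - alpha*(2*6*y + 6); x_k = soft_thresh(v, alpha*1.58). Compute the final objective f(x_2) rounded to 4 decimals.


FISTA on f(x) = 6*x^2 + 6*x + 1.58*|x|
L = 12, alpha = 0.0419
Iteration 1: beta = 0.0, y = -2.1378 + 0.0*(-2.1378 + 2.1378) = -2.1378
  grad(y) = -19.6536, v = y - alpha*grad = -1.3143
  prox(v) = soft_thresh(-1.3143, 0.0662) = -1.2481
Iteration 2: beta = 0.3333, y = -1.2481 + 0.3333*(-1.2481 + 2.1378) = -0.9515
  grad(y) = -5.4186, v = y - alpha*grad = -0.7245
  prox(v) = soft_thresh(-0.7245, 0.0662) = -0.6583
f(x_2) = 6*(-0.6583)^2 + 6*(-0.6583) + 1.58*|-0.6583| = -0.3095


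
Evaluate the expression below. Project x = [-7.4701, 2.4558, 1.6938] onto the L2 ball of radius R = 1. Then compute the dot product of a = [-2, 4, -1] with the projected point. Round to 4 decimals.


Step 1: Compute ||x|| (intermediates to 6 decimals).
||x|| = sqrt((-7.4701)^2 + 2.4558^2 + 1.6938^2) = 8.043774
Step 2: Project.
Since ||x|| > R, scale = R/||x|| = 1/8.043774 = 0.12432, proj(x) = scale * x
proj(x) = [-0.928683, 0.305305, 0.210573]
Step 3: Dot product.
a^T * proj(x) = -2*(-0.928683) + 4*0.305305 - 1*0.210573 = 2.868


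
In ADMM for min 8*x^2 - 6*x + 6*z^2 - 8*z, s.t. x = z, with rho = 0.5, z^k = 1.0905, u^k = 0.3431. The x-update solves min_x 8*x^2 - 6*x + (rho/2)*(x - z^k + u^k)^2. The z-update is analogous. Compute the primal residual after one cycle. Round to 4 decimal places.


ADMM iteration with rho = 0.5, z^k = 1.0905, u^k = 0.3431
Step 1: x-update.
Minimize 8*x^2 - 6*x + (0.5/2)*(x - 1.0905 + 0.3431)^2
FOC: (2*8 + 0.5)*x = 6 + 0.5*(1.0905 - 0.3431)
x^{k+1} = 0.3863
Step 2: z-update.
Minimize 6*z^2 - 8*z + (0.5/2)*(0.3863 - z + 0.3431)^2
FOC: (2*6 + 0.5)*z = 8 + 0.5*(0.3863 + 0.3431)
z^{k+1} = 0.6692
Step 3: u-update.
u^{k+1} = 0.3431 + 0.3863 - 0.6692 = 0.0602
Step 4: Primal residual = |0.3863 - 0.6692| = 0.2829


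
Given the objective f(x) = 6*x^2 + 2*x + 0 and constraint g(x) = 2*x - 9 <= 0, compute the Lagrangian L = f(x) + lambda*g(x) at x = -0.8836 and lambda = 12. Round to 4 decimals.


Step 1: Evaluate f(x).
f(-0.8836) = 6*(-0.8836)^2 + 2*(-0.8836) + 0 = 2.9173
Step 2: Evaluate g(x).
g(-0.8836) = 2*-0.8836 - 9 = -10.7672
Step 3: Compute Lagrangian.
L = 2.9173 + 12*-10.7672 = -126.2891


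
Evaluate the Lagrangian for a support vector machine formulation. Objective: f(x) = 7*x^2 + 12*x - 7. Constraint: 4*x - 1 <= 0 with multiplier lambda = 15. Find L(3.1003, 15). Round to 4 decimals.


Step 1: Evaluate f(x).
f(3.1003) = 7*3.1003^2 + 12*3.1003 - 7 = 97.4866
Step 2: Evaluate g(x).
g(3.1003) = 4*3.1003 - 1 = 11.4012
Step 3: Compute Lagrangian.
L = 97.4866 + 15*11.4012 = 268.5046


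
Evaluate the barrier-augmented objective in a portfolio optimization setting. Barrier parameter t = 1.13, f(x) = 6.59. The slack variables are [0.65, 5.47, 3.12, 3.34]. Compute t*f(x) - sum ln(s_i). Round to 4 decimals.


Step 1: Compute log-barrier.
ln values: [-0.4308, 1.6993, 1.1378, 1.206]
phi = -(-0.4308 + 1.6993 + 1.1378 + 1.206) = -3.6123
Step 2: Compute augmented objective.
t*f(x) = 1.13*6.59 = 7.4467
Total = 7.4467 - 3.6123 = 3.8344


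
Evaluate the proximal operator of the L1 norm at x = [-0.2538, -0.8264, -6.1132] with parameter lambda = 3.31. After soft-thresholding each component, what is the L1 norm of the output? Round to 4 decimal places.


Soft-thresholding with lambda = 3.31:
prox(-0.2538) = sign(-0.2538)*max(|-0.2538| - 3.31, 0) = 0.0
prox(-0.8264) = sign(-0.8264)*max(|-0.8264| - 3.31, 0) = 0.0
prox(-6.1132) = sign(-6.1132)*max(|-6.1132| - 3.31, 0) = -2.8032
prox(x) = [0.0, 0.0, -2.8032]
||prox(x)||_1 = 0.0 + 0.0 + 2.8032 = 2.8032


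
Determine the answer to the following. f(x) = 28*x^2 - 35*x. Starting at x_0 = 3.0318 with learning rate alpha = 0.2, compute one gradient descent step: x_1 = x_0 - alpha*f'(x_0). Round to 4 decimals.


We compute the gradient at x_0 and apply the update.
f'(x) = 56*x - 35
f'(3.0318) = 56*3.0318 - 35 = 134.7808
x_1 = 3.0318 - 0.2*134.7808 = -23.9244


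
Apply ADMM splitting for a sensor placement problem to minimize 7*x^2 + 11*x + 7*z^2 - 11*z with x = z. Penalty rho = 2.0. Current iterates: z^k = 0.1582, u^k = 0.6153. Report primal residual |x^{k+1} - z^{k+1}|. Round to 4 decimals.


ADMM iteration with rho = 2.0, z^k = 0.1582, u^k = 0.6153
Step 1: x-update.
Minimize 7*x^2 + 11*x + (2.0/2)*(x - 0.1582 + 0.6153)^2
FOC: (2*7 + 2.0)*x = -11 + 2.0*(0.1582 - 0.6153)
x^{k+1} = -0.7446
Step 2: z-update.
Minimize 7*z^2 - 11*z + (2.0/2)*(-0.7446 - z + 0.6153)^2
FOC: (2*7 + 2.0)*z = 11 + 2.0*(-0.7446 + 0.6153)
z^{k+1} = 0.6713
Step 3: u-update.
u^{k+1} = 0.6153 - 0.7446 - 0.6713 = -0.8007
Step 4: Primal residual = |-0.7446 - 0.6713| = 1.416


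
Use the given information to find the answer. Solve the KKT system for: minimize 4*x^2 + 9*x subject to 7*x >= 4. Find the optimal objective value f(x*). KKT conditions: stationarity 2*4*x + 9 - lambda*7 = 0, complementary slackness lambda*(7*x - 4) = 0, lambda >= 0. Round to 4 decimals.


Step 1: Try lambda = 0 (constraint inactive).
x_unc = -9/(2*4) = -1.125
Check: 7*-1.125 = -7.875 < 4 -- violated!
Step 2: Constraint must be active: 7*x = 4
x* = 4/7 = 0.5714 (rounded; the exact value 4/7 is used below)
lambda = (2*4*(4/7) + 9)/7 = 1.9388
Step 3: Compute optimal value.
f(x*) = 4*(4/7)^2 + 9*(4/7) = 6.449


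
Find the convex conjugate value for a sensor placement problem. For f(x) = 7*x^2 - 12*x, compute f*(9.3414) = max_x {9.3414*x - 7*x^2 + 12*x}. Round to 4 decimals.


f*(y) = sup_x {y*x - a*x^2 - b*x} = sup_x {(y-b)*x - a*x^2}
FOC: (y - b) - 2a*x = 0 => x* = (y - b)/(2a)
x* = (9.3414 + 12)/(2*7) = 1.5244
f*(9.3414) = (y-b)^2/(4a) = (9.3414 + 12)^2/(4*7)
= 455.4554/28 = 16.2663


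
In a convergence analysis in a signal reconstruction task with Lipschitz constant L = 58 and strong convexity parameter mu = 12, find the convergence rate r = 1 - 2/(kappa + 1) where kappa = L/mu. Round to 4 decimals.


Step 1: Compute the condition number.
kappa = L/mu = 58/12 = 4.8333
Step 2: Compute the convergence rate.
r = 1 - 2/(kappa + 1) = 1 - 2*mu/(L + mu) = (L - mu)/(L + mu) = 46/70 = 0.6571


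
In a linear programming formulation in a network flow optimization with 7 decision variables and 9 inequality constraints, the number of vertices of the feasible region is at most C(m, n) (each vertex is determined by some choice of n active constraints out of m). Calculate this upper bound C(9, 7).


Each vertex corresponds to some choice of n active constraints out of m, so the number of vertices is at most C(m, n) = m! / (n!(m-n)!).
m = 9, n = 7
Numerator: 9 * 8 * 7 * 6 * 5 * 4 * 3
Denominator: 7! = 5040
C(9, 7) = 36


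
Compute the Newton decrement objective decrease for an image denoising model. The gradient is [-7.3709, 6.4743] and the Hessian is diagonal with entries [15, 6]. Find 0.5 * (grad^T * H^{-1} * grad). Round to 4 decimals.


Step 1: H is diagonal, so H^(-1) * g = [-0.4914, 1.0791].
Step 2: g^T H^(-1) g = sum_i g_i^2 / H_ii
  = (-7.3709)^2/15 + (6.4743)^2/6
  = 3.622 + 6.9861 = 10.6081
Step 3: Objective decrease = 0.5 * g^T H^(-1) g = 5.3041


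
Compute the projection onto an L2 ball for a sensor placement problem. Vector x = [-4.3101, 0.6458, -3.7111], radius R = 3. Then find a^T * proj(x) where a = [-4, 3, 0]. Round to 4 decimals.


Step 1: Compute ||x|| (intermediates to 6 decimals).
||x|| = sqrt((-4.3101)^2 + 0.6458^2 + (-3.7111)^2) = 5.724184
Step 2: Project.
Since ||x|| > R, scale = R/||x|| = 3/5.724184 = 0.524092, proj(x) = scale * x
proj(x) = [-2.258889, 0.338459, -1.944958]
Step 3: Dot product.
a^T * proj(x) = -4*(-2.258889) + 3*0.338459 + 0*(-1.944958) = 10.0509


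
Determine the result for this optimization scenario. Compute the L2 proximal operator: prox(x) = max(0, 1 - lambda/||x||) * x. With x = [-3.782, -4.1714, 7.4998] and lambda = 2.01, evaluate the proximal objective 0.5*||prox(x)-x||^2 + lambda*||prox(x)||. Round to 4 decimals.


Step 1: Compute ||x||.
||x|| = 9.3782
Step 2: Compute scaling factor.
scale = max(0, 1 - 2.01/9.3782) = 0.7857
Step 3: prox(x) = [-2.9714, -3.2774, 5.8924]
||prox(x)|| = 7.3682
Step 4: Proximal objective.
0.5*||prox-x||^2 = 2.0201
lambda*||prox|| = 14.8101
Total = 16.8302


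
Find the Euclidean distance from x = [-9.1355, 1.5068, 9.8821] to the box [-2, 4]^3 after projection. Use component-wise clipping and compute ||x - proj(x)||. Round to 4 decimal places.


Project each component onto [-2, 4].
clip(-9.1355) = -2.0, clip(1.5068) = 1.5068, clip(9.8821) = 4.0
Projection = [-2.0, 1.5068, 4.0]
Squared diffs: [50.9154, 0.0, 34.5991]
Distance = sqrt(85.5145) = 9.2474


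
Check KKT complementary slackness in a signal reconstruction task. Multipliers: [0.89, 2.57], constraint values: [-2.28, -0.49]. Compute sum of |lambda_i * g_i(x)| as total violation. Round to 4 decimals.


KKT complementary slackness check:
lambda_1 * g_1 = 0.89 * -2.28 = -2.0292
lambda_2 * g_2 = 2.57 * -0.49 = -1.2593
Total violation = 2.0292 + 1.2593 = 3.2885


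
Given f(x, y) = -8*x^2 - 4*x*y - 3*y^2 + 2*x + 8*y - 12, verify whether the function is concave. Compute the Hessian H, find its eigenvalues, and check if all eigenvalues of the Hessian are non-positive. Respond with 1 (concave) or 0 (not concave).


The Hessian of f(x,y) = -8*x^2 - 4*x*y - 3*y^2 + 2*x + 8*y - 12 is:
H = [[-16, -4], [-4, -6]]
Trace = -16 - 6 = -22
Determinant = -16*-6 - (-4)^2 = 80
Discriminant = (-22)^2 - 4*80 = 164.0
Eigenvalues: lambda_1 = -17.4031, lambda_2 = -4.5969
The function is concave.

1
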